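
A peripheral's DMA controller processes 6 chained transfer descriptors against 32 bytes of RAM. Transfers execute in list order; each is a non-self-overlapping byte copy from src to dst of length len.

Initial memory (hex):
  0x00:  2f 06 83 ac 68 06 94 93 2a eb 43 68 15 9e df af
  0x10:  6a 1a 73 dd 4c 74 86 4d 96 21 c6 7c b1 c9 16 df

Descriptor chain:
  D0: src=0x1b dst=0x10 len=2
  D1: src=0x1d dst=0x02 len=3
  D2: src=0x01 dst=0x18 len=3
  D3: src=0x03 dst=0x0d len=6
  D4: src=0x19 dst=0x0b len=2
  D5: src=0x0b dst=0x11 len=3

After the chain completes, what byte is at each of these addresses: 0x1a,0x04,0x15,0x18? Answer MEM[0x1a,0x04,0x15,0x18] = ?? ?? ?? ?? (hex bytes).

MEM[0x1a,0x04,0x15,0x18] = 16 df 74 06

  after D0: wrote 2B at 0x10 = 7cb1
  after D1: wrote 3B at 0x02 = c916df
  after D2: wrote 3B at 0x18 = 06c916
  after D3: wrote 6B at 0x0d = 16df0694932a
  after D4: wrote 2B at 0x0b = c916
  after D5: wrote 3B at 0x11 = c91616
query mem[0x1a]=0x16, mem[0x04]=0xdf, mem[0x15]=0x74, mem[0x18]=0x06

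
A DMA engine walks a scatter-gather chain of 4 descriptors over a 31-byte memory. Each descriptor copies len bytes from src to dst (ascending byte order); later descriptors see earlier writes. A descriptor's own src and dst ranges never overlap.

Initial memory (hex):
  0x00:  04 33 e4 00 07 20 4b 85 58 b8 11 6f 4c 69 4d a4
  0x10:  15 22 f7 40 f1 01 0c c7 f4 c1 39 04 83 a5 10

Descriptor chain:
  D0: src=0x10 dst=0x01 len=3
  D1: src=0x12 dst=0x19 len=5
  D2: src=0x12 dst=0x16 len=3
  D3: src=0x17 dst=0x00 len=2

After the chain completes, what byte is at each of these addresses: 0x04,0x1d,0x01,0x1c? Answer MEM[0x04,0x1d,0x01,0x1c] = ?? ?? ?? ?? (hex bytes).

#0 dst[0x01+3] := {0x15,0x22,0xf7}
#1 dst[0x19+5] := {0xf7,0x40,0xf1,0x01,0x0c}
#2 dst[0x16+3] := {0xf7,0x40,0xf1}
#3 dst[0x00+2] := {0x40,0xf1}
query mem[0x04]=0x07, mem[0x1d]=0x0c, mem[0x01]=0xf1, mem[0x1c]=0x01

MEM[0x04,0x1d,0x01,0x1c] = 07 0c f1 01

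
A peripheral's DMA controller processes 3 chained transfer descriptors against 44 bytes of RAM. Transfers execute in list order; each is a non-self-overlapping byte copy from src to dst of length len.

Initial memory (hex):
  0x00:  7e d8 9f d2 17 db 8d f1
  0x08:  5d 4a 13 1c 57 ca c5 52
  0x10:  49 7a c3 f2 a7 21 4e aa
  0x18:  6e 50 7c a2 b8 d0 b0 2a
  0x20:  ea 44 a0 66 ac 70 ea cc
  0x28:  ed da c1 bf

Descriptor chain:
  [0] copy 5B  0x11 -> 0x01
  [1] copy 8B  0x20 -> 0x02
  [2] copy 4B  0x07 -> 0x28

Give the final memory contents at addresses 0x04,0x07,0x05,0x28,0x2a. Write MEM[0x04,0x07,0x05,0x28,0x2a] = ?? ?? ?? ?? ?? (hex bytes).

MEM[0x04,0x07,0x05,0x28,0x2a] = a0 70 66 70 cc

#0 dst[0x01+5] := {0x7a,0xc3,0xf2,0xa7,0x21}
#1 dst[0x02+8] := {0xea,0x44,0xa0,0x66,0xac,0x70,0xea,0xcc}
#2 dst[0x28+4] := {0x70,0xea,0xcc,0x13}
query mem[0x04]=0xa0, mem[0x07]=0x70, mem[0x05]=0x66, mem[0x28]=0x70, mem[0x2a]=0xcc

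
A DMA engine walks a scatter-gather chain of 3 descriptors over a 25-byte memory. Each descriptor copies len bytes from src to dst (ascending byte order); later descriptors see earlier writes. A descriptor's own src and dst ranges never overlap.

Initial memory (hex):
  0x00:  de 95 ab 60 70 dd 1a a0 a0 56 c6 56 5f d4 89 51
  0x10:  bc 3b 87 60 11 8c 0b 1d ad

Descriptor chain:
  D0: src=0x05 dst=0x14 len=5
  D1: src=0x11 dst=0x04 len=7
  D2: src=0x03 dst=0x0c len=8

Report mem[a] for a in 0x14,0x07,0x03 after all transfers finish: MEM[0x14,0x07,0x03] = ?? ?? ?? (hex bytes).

D0: mem[0x14..0x18] <- [dd 1a a0 a0 56]
D1: mem[0x04..0x0a] <- [3b 87 60 dd 1a a0 a0]
D2: mem[0x0c..0x13] <- [60 3b 87 60 dd 1a a0 a0]
query mem[0x14]=0xdd, mem[0x07]=0xdd, mem[0x03]=0x60

MEM[0x14,0x07,0x03] = dd dd 60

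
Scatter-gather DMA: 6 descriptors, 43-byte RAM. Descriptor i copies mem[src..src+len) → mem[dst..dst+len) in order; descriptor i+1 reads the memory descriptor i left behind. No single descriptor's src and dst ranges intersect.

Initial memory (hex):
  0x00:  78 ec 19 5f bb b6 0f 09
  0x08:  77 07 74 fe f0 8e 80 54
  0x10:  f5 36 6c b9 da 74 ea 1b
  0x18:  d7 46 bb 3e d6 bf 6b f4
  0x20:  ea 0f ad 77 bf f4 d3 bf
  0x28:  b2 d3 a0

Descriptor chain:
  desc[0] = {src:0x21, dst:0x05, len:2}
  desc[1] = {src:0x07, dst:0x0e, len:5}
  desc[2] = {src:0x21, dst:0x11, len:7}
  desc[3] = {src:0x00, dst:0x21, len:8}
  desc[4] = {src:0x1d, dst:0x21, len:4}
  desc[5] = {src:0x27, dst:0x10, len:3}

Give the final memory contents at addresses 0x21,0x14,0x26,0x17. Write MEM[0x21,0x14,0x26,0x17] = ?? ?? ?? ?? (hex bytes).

D0: mem[0x05..0x06] <- [0f ad]
D1: mem[0x0e..0x12] <- [09 77 07 74 fe]
D2: mem[0x11..0x17] <- [0f ad 77 bf f4 d3 bf]
D3: mem[0x21..0x28] <- [78 ec 19 5f bb 0f ad 09]
D4: mem[0x21..0x24] <- [bf 6b f4 ea]
D5: mem[0x10..0x12] <- [ad 09 d3]
query mem[0x21]=0xbf, mem[0x14]=0xbf, mem[0x26]=0x0f, mem[0x17]=0xbf

MEM[0x21,0x14,0x26,0x17] = bf bf 0f bf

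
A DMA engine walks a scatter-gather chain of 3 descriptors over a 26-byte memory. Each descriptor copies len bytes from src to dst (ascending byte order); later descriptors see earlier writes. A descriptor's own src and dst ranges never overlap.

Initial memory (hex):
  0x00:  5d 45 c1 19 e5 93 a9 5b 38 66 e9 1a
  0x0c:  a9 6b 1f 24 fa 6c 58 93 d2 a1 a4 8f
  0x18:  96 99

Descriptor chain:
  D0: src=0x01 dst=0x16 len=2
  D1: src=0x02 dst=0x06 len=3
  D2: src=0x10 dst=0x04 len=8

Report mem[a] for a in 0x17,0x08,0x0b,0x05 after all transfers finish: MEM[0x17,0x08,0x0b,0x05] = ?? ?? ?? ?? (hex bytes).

D0: mem[0x16..0x17] <- [45 c1]
D1: mem[0x06..0x08] <- [c1 19 e5]
D2: mem[0x04..0x0b] <- [fa 6c 58 93 d2 a1 45 c1]
query mem[0x17]=0xc1, mem[0x08]=0xd2, mem[0x0b]=0xc1, mem[0x05]=0x6c

MEM[0x17,0x08,0x0b,0x05] = c1 d2 c1 6c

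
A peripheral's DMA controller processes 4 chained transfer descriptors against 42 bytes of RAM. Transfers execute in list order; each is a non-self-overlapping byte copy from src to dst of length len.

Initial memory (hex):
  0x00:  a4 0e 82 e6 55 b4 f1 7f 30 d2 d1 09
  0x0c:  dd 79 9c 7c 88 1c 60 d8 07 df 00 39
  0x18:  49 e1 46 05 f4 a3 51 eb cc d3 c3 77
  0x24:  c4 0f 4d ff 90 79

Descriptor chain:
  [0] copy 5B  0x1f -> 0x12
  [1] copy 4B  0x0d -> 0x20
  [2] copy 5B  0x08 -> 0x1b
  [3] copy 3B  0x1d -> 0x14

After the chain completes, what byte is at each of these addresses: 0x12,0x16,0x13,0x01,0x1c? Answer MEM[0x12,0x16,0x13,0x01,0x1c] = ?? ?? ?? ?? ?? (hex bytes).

MEM[0x12,0x16,0x13,0x01,0x1c] = eb dd cc 0e d2

#0 dst[0x12+5] := {0xeb,0xcc,0xd3,0xc3,0x77}
#1 dst[0x20+4] := {0x79,0x9c,0x7c,0x88}
#2 dst[0x1b+5] := {0x30,0xd2,0xd1,0x09,0xdd}
#3 dst[0x14+3] := {0xd1,0x09,0xdd}
query mem[0x12]=0xeb, mem[0x16]=0xdd, mem[0x13]=0xcc, mem[0x01]=0x0e, mem[0x1c]=0xd2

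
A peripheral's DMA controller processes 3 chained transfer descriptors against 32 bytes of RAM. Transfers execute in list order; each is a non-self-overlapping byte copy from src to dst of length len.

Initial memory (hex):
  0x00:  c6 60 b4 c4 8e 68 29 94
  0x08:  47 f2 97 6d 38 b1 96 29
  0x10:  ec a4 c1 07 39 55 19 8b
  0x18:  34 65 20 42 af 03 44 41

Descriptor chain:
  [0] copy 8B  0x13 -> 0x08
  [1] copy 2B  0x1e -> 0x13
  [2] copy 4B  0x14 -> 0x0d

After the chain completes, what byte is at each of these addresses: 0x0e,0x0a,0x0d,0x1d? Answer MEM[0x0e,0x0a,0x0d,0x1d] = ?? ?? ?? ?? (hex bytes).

  after D0: wrote 8B at 0x08 = 073955198b346520
  after D1: wrote 2B at 0x13 = 4441
  after D2: wrote 4B at 0x0d = 4155198b
query mem[0x0e]=0x55, mem[0x0a]=0x55, mem[0x0d]=0x41, mem[0x1d]=0x03

MEM[0x0e,0x0a,0x0d,0x1d] = 55 55 41 03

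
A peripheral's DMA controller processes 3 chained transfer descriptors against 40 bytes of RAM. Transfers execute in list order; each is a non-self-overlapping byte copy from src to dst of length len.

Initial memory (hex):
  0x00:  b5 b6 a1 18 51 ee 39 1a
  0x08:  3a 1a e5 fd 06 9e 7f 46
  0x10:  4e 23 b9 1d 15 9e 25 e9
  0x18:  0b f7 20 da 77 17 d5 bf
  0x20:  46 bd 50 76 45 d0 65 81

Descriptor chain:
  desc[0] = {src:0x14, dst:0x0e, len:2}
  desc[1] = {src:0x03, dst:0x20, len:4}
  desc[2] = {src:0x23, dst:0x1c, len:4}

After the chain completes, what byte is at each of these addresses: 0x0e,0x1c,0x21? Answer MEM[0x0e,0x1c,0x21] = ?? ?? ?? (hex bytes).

MEM[0x0e,0x1c,0x21] = 15 39 51

#0 dst[0x0e+2] := {0x15,0x9e}
#1 dst[0x20+4] := {0x18,0x51,0xee,0x39}
#2 dst[0x1c+4] := {0x39,0x45,0xd0,0x65}
query mem[0x0e]=0x15, mem[0x1c]=0x39, mem[0x21]=0x51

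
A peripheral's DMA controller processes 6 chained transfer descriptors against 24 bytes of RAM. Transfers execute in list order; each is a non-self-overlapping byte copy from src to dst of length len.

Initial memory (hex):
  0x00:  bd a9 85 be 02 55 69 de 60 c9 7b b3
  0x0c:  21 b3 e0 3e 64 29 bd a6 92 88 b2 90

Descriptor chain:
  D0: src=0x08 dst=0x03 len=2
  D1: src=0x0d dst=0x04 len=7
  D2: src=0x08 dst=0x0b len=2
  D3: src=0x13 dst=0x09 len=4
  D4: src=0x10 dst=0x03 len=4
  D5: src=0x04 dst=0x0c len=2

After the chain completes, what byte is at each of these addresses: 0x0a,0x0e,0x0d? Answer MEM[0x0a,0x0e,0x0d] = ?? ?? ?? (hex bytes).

MEM[0x0a,0x0e,0x0d] = 92 e0 bd

[0] 0x08->0x03 len=2 : 60 c9
[1] 0x0d->0x04 len=7 : b3 e0 3e 64 29 bd a6
[2] 0x08->0x0b len=2 : 29 bd
[3] 0x13->0x09 len=4 : a6 92 88 b2
[4] 0x10->0x03 len=4 : 64 29 bd a6
[5] 0x04->0x0c len=2 : 29 bd
query mem[0x0a]=0x92, mem[0x0e]=0xe0, mem[0x0d]=0xbd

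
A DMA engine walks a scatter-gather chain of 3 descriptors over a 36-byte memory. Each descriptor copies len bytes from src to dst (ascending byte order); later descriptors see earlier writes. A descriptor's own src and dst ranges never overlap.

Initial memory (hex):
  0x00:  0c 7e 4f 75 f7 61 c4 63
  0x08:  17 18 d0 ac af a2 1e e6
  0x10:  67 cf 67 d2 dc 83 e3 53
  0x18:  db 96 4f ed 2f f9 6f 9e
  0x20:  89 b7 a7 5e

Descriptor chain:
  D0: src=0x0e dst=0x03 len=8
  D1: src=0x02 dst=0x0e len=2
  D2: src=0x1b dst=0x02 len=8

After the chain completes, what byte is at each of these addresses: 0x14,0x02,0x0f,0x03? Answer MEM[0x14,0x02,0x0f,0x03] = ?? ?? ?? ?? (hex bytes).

MEM[0x14,0x02,0x0f,0x03] = dc ed 1e 2f

D0: mem[0x03..0x0a] <- [1e e6 67 cf 67 d2 dc 83]
D1: mem[0x0e..0x0f] <- [4f 1e]
D2: mem[0x02..0x09] <- [ed 2f f9 6f 9e 89 b7 a7]
query mem[0x14]=0xdc, mem[0x02]=0xed, mem[0x0f]=0x1e, mem[0x03]=0x2f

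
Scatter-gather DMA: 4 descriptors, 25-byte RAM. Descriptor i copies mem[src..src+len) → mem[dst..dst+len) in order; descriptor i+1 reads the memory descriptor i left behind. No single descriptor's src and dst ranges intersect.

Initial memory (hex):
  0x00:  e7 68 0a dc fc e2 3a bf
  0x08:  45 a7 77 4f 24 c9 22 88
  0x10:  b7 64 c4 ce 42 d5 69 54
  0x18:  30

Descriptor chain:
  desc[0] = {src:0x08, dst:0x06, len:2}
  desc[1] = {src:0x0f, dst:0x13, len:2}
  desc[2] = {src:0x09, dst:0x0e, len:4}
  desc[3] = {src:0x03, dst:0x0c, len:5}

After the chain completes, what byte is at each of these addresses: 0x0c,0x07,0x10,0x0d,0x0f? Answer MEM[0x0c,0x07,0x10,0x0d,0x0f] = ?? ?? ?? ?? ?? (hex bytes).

MEM[0x0c,0x07,0x10,0x0d,0x0f] = dc a7 a7 fc 45

#0 dst[0x06+2] := {0x45,0xa7}
#1 dst[0x13+2] := {0x88,0xb7}
#2 dst[0x0e+4] := {0xa7,0x77,0x4f,0x24}
#3 dst[0x0c+5] := {0xdc,0xfc,0xe2,0x45,0xa7}
query mem[0x0c]=0xdc, mem[0x07]=0xa7, mem[0x10]=0xa7, mem[0x0d]=0xfc, mem[0x0f]=0x45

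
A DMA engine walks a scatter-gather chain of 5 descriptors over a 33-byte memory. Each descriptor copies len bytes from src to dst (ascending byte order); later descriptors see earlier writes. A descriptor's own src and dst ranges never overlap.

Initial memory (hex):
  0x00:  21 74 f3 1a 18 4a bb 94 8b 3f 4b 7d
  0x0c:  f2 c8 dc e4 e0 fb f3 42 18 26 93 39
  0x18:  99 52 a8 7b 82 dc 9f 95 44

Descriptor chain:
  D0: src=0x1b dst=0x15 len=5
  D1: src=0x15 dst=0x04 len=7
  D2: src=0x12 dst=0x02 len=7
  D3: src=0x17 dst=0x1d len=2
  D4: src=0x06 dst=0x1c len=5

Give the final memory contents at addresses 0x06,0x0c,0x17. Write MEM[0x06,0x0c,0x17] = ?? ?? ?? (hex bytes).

MEM[0x06,0x0c,0x17] = 82 f2 dc

  after D0: wrote 5B at 0x15 = 7b82dc9f95
  after D1: wrote 7B at 0x04 = 7b82dc9f95a87b
  after D2: wrote 7B at 0x02 = f342187b82dc9f
  after D3: wrote 2B at 0x1d = dc9f
  after D4: wrote 5B at 0x1c = 82dc9fa87b
query mem[0x06]=0x82, mem[0x0c]=0xf2, mem[0x17]=0xdc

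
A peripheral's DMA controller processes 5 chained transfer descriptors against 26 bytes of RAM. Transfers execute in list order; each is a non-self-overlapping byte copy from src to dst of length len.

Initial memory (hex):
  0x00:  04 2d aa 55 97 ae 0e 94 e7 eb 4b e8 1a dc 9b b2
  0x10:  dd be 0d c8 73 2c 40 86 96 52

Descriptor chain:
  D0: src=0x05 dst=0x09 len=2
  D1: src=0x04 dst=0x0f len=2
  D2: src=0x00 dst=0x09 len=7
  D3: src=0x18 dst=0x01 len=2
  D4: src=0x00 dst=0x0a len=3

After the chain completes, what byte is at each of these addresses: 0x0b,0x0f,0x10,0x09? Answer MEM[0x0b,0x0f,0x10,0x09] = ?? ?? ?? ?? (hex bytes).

#0 dst[0x09+2] := {0xae,0x0e}
#1 dst[0x0f+2] := {0x97,0xae}
#2 dst[0x09+7] := {0x04,0x2d,0xaa,0x55,0x97,0xae,0x0e}
#3 dst[0x01+2] := {0x96,0x52}
#4 dst[0x0a+3] := {0x04,0x96,0x52}
query mem[0x0b]=0x96, mem[0x0f]=0x0e, mem[0x10]=0xae, mem[0x09]=0x04

MEM[0x0b,0x0f,0x10,0x09] = 96 0e ae 04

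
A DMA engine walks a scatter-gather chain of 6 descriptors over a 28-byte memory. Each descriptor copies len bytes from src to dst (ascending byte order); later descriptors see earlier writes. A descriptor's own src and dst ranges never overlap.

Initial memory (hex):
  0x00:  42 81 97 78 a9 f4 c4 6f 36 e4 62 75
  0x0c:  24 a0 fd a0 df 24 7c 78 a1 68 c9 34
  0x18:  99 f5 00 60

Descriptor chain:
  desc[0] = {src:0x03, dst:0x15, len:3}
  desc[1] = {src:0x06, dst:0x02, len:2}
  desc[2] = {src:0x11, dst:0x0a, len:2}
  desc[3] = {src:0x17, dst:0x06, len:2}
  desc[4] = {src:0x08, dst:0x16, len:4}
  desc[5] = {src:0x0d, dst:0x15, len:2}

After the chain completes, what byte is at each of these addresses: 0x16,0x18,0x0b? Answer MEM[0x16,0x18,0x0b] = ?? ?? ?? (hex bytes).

D0: mem[0x15..0x17] <- [78 a9 f4]
D1: mem[0x02..0x03] <- [c4 6f]
D2: mem[0x0a..0x0b] <- [24 7c]
D3: mem[0x06..0x07] <- [f4 99]
D4: mem[0x16..0x19] <- [36 e4 24 7c]
D5: mem[0x15..0x16] <- [a0 fd]
query mem[0x16]=0xfd, mem[0x18]=0x24, mem[0x0b]=0x7c

MEM[0x16,0x18,0x0b] = fd 24 7c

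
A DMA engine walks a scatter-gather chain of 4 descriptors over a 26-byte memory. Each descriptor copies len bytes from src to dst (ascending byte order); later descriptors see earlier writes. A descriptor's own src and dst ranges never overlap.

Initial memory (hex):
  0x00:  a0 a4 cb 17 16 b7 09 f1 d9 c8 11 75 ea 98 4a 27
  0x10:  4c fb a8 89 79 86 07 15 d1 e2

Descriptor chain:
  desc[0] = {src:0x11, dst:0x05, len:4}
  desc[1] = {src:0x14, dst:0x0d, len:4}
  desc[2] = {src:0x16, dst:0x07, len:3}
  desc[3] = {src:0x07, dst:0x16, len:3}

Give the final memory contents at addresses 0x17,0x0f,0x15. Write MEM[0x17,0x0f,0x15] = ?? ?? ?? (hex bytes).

#0 dst[0x05+4] := {0xfb,0xa8,0x89,0x79}
#1 dst[0x0d+4] := {0x79,0x86,0x07,0x15}
#2 dst[0x07+3] := {0x07,0x15,0xd1}
#3 dst[0x16+3] := {0x07,0x15,0xd1}
query mem[0x17]=0x15, mem[0x0f]=0x07, mem[0x15]=0x86

MEM[0x17,0x0f,0x15] = 15 07 86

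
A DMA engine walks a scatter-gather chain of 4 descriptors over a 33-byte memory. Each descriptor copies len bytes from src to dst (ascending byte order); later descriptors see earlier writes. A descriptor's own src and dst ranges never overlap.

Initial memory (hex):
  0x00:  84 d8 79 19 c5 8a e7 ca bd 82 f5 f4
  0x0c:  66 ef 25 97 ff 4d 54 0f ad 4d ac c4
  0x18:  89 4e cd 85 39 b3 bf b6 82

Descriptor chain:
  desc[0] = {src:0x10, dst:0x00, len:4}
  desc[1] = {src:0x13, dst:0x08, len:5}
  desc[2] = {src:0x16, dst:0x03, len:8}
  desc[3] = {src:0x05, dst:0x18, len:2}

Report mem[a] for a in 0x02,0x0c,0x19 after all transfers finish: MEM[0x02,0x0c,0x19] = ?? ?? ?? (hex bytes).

  after D0: wrote 4B at 0x00 = ff4d540f
  after D1: wrote 5B at 0x08 = 0fad4dacc4
  after D2: wrote 8B at 0x03 = acc4894ecd8539b3
  after D3: wrote 2B at 0x18 = 894e
query mem[0x02]=0x54, mem[0x0c]=0xc4, mem[0x19]=0x4e

MEM[0x02,0x0c,0x19] = 54 c4 4e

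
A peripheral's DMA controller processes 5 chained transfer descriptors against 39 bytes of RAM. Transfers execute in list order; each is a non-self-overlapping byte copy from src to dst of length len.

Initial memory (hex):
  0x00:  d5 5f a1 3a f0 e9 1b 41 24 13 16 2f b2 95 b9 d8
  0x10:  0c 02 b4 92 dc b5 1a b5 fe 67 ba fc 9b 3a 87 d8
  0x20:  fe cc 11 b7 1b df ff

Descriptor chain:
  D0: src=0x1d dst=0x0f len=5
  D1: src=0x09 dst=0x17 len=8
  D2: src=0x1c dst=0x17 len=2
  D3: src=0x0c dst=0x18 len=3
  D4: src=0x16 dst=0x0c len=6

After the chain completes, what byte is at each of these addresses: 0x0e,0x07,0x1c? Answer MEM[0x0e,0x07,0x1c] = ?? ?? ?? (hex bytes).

  after D0: wrote 5B at 0x0f = 3a87d8fecc
  after D1: wrote 8B at 0x17 = 13162fb295b93a87
  after D2: wrote 2B at 0x17 = b93a
  after D3: wrote 3B at 0x18 = b295b9
  after D4: wrote 6B at 0x0c = 1ab9b295b995
query mem[0x0e]=0xb2, mem[0x07]=0x41, mem[0x1c]=0xb9

MEM[0x0e,0x07,0x1c] = b2 41 b9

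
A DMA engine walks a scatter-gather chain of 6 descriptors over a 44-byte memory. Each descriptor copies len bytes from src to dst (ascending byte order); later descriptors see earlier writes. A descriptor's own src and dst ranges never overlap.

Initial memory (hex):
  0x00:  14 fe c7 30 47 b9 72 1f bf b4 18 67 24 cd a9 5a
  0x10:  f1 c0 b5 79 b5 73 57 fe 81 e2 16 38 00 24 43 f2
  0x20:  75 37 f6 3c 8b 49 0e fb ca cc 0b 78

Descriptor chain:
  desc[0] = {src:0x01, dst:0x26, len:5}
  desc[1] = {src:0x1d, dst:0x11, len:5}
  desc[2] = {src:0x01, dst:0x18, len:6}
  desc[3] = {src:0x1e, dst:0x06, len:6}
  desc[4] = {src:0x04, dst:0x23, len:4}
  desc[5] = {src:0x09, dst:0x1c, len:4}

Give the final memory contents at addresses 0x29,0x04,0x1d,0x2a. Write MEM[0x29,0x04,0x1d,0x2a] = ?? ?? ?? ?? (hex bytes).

MEM[0x29,0x04,0x1d,0x2a] = 47 47 f6 b9

[0] 0x01->0x26 len=5 : fe c7 30 47 b9
[1] 0x1d->0x11 len=5 : 24 43 f2 75 37
[2] 0x01->0x18 len=6 : fe c7 30 47 b9 72
[3] 0x1e->0x06 len=6 : 43 f2 75 37 f6 3c
[4] 0x04->0x23 len=4 : 47 b9 43 f2
[5] 0x09->0x1c len=4 : 37 f6 3c 24
query mem[0x29]=0x47, mem[0x04]=0x47, mem[0x1d]=0xf6, mem[0x2a]=0xb9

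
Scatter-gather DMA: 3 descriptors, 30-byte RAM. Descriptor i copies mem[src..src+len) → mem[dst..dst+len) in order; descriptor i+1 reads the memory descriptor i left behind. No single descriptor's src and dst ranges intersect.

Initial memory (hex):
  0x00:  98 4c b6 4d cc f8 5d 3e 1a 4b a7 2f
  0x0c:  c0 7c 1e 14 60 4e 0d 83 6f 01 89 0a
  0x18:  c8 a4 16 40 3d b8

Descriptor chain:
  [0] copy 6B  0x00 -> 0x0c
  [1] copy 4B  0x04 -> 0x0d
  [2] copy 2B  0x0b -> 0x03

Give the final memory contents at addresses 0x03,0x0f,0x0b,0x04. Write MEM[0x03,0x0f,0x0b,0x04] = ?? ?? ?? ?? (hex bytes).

MEM[0x03,0x0f,0x0b,0x04] = 2f 5d 2f 98

[0] 0x00->0x0c len=6 : 98 4c b6 4d cc f8
[1] 0x04->0x0d len=4 : cc f8 5d 3e
[2] 0x0b->0x03 len=2 : 2f 98
query mem[0x03]=0x2f, mem[0x0f]=0x5d, mem[0x0b]=0x2f, mem[0x04]=0x98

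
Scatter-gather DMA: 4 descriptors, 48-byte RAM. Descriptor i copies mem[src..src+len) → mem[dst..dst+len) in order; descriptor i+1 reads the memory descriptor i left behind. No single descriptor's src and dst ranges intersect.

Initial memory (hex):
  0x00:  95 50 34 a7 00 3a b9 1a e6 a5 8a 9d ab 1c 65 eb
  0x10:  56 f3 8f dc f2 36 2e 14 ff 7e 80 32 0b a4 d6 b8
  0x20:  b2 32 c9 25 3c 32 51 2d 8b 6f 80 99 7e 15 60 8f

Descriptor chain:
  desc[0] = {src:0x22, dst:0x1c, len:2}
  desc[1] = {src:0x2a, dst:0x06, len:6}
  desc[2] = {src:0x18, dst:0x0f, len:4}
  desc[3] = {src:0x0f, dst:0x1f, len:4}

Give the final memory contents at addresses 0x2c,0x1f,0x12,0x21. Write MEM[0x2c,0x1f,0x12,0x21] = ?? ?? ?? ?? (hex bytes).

MEM[0x2c,0x1f,0x12,0x21] = 7e ff 32 80

D0: mem[0x1c..0x1d] <- [c9 25]
D1: mem[0x06..0x0b] <- [80 99 7e 15 60 8f]
D2: mem[0x0f..0x12] <- [ff 7e 80 32]
D3: mem[0x1f..0x22] <- [ff 7e 80 32]
query mem[0x2c]=0x7e, mem[0x1f]=0xff, mem[0x12]=0x32, mem[0x21]=0x80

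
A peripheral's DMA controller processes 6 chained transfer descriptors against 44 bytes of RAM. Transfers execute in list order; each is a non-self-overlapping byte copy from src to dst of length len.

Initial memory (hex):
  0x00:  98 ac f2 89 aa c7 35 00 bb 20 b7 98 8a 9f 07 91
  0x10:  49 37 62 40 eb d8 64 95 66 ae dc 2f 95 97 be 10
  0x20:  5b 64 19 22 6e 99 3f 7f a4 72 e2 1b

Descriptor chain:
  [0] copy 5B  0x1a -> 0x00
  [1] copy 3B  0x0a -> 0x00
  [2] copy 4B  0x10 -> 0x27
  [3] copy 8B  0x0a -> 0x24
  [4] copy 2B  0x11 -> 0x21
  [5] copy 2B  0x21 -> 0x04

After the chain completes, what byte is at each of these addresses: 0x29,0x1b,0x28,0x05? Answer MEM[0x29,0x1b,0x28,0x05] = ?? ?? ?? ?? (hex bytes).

MEM[0x29,0x1b,0x28,0x05] = 91 2f 07 62

  after D0: wrote 5B at 0x00 = dc2f9597be
  after D1: wrote 3B at 0x00 = b7988a
  after D2: wrote 4B at 0x27 = 49376240
  after D3: wrote 8B at 0x24 = b7988a9f07914937
  after D4: wrote 2B at 0x21 = 3762
  after D5: wrote 2B at 0x04 = 3762
query mem[0x29]=0x91, mem[0x1b]=0x2f, mem[0x28]=0x07, mem[0x05]=0x62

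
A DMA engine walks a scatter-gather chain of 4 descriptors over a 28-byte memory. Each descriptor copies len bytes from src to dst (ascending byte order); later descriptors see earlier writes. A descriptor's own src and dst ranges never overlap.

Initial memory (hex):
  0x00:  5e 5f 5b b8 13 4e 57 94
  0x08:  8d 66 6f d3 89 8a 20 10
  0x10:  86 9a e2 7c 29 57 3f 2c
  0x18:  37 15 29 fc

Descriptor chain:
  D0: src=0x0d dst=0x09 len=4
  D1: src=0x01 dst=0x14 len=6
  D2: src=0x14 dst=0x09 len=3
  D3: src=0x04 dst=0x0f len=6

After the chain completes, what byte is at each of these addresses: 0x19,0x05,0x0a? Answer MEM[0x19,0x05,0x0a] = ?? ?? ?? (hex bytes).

D0: mem[0x09..0x0c] <- [8a 20 10 86]
D1: mem[0x14..0x19] <- [5f 5b b8 13 4e 57]
D2: mem[0x09..0x0b] <- [5f 5b b8]
D3: mem[0x0f..0x14] <- [13 4e 57 94 8d 5f]
query mem[0x19]=0x57, mem[0x05]=0x4e, mem[0x0a]=0x5b

MEM[0x19,0x05,0x0a] = 57 4e 5b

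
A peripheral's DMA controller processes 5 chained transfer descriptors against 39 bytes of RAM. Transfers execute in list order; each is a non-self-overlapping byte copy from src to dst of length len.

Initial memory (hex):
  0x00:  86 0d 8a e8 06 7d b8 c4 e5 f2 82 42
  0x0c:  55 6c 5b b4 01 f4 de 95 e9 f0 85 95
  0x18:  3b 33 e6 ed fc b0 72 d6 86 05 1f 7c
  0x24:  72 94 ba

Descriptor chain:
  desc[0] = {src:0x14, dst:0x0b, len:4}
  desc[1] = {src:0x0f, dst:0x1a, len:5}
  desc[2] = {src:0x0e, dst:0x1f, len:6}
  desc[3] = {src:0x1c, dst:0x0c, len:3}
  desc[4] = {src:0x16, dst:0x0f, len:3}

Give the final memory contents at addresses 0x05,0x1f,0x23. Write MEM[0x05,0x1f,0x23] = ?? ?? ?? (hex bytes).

D0: mem[0x0b..0x0e] <- [e9 f0 85 95]
D1: mem[0x1a..0x1e] <- [b4 01 f4 de 95]
D2: mem[0x1f..0x24] <- [95 b4 01 f4 de 95]
D3: mem[0x0c..0x0e] <- [f4 de 95]
D4: mem[0x0f..0x11] <- [85 95 3b]
query mem[0x05]=0x7d, mem[0x1f]=0x95, mem[0x23]=0xde

MEM[0x05,0x1f,0x23] = 7d 95 de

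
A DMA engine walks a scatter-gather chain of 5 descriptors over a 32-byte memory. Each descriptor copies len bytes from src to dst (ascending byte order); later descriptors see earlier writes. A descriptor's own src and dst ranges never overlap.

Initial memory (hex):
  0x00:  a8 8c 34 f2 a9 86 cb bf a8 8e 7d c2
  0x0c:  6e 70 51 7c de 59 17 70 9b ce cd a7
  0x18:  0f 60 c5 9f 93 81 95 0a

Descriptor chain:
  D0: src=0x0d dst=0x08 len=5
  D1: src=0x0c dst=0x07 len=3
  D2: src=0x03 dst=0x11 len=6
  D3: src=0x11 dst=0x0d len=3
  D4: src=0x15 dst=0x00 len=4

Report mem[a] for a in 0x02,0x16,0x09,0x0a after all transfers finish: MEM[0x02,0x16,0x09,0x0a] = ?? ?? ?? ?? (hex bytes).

MEM[0x02,0x16,0x09,0x0a] = a7 70 51 7c

[0] 0x0d->0x08 len=5 : 70 51 7c de 59
[1] 0x0c->0x07 len=3 : 59 70 51
[2] 0x03->0x11 len=6 : f2 a9 86 cb 59 70
[3] 0x11->0x0d len=3 : f2 a9 86
[4] 0x15->0x00 len=4 : 59 70 a7 0f
query mem[0x02]=0xa7, mem[0x16]=0x70, mem[0x09]=0x51, mem[0x0a]=0x7c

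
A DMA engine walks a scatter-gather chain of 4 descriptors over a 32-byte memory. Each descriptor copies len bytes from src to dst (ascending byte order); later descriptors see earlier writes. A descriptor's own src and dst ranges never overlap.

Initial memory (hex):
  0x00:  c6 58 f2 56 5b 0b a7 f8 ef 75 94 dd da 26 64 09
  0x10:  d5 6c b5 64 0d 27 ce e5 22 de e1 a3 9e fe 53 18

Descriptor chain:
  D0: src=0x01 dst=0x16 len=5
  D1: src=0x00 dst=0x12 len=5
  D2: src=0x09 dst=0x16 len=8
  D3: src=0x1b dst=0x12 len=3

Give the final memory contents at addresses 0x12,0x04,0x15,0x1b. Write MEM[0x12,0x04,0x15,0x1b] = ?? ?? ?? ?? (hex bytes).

#0 dst[0x16+5] := {0x58,0xf2,0x56,0x5b,0x0b}
#1 dst[0x12+5] := {0xc6,0x58,0xf2,0x56,0x5b}
#2 dst[0x16+8] := {0x75,0x94,0xdd,0xda,0x26,0x64,0x09,0xd5}
#3 dst[0x12+3] := {0x64,0x09,0xd5}
query mem[0x12]=0x64, mem[0x04]=0x5b, mem[0x15]=0x56, mem[0x1b]=0x64

MEM[0x12,0x04,0x15,0x1b] = 64 5b 56 64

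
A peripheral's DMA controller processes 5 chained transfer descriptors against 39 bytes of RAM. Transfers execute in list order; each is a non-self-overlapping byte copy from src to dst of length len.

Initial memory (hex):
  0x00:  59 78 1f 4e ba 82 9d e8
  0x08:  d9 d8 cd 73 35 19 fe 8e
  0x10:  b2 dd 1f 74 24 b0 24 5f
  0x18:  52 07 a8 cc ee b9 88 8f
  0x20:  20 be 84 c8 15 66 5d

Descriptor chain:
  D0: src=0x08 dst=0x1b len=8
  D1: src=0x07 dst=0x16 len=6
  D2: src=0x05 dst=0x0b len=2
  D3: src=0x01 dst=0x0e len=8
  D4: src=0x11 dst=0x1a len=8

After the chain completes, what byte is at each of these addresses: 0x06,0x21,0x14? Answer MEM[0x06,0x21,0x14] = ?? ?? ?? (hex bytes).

D0: mem[0x1b..0x22] <- [d9 d8 cd 73 35 19 fe 8e]
D1: mem[0x16..0x1b] <- [e8 d9 d8 cd 73 35]
D2: mem[0x0b..0x0c] <- [82 9d]
D3: mem[0x0e..0x15] <- [78 1f 4e ba 82 9d e8 d9]
D4: mem[0x1a..0x21] <- [ba 82 9d e8 d9 e8 d9 d8]
query mem[0x06]=0x9d, mem[0x21]=0xd8, mem[0x14]=0xe8

MEM[0x06,0x21,0x14] = 9d d8 e8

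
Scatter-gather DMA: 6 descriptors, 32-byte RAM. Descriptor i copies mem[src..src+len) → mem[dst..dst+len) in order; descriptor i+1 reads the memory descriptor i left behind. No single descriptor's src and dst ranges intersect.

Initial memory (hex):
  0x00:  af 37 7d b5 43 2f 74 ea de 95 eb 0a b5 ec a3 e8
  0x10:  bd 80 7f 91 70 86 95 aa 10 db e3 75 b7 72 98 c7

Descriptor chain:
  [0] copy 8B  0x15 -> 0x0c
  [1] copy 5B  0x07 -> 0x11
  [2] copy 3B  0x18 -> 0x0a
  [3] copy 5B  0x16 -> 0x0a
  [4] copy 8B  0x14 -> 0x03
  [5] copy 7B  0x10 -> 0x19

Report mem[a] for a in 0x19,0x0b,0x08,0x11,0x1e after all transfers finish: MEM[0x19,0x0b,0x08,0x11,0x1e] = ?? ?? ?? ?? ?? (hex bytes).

MEM[0x19,0x0b,0x08,0x11,0x1e] = db aa db ea 0a

[0] 0x15->0x0c len=8 : 86 95 aa 10 db e3 75 b7
[1] 0x07->0x11 len=5 : ea de 95 eb 0a
[2] 0x18->0x0a len=3 : 10 db e3
[3] 0x16->0x0a len=5 : 95 aa 10 db e3
[4] 0x14->0x03 len=8 : eb 0a 95 aa 10 db e3 75
[5] 0x10->0x19 len=7 : db ea de 95 eb 0a 95
query mem[0x19]=0xdb, mem[0x0b]=0xaa, mem[0x08]=0xdb, mem[0x11]=0xea, mem[0x1e]=0x0a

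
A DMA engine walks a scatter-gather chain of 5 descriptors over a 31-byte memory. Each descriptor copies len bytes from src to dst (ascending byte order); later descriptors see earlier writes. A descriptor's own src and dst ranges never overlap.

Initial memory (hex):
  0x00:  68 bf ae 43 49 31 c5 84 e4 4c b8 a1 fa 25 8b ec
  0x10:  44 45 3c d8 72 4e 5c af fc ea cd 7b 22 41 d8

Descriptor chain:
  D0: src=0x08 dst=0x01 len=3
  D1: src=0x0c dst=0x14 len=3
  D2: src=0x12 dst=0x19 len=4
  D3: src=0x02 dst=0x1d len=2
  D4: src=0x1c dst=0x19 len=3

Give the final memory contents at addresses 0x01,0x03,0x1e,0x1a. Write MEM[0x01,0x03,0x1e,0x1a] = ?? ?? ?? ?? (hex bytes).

MEM[0x01,0x03,0x1e,0x1a] = e4 b8 b8 4c

#0 dst[0x01+3] := {0xe4,0x4c,0xb8}
#1 dst[0x14+3] := {0xfa,0x25,0x8b}
#2 dst[0x19+4] := {0x3c,0xd8,0xfa,0x25}
#3 dst[0x1d+2] := {0x4c,0xb8}
#4 dst[0x19+3] := {0x25,0x4c,0xb8}
query mem[0x01]=0xe4, mem[0x03]=0xb8, mem[0x1e]=0xb8, mem[0x1a]=0x4c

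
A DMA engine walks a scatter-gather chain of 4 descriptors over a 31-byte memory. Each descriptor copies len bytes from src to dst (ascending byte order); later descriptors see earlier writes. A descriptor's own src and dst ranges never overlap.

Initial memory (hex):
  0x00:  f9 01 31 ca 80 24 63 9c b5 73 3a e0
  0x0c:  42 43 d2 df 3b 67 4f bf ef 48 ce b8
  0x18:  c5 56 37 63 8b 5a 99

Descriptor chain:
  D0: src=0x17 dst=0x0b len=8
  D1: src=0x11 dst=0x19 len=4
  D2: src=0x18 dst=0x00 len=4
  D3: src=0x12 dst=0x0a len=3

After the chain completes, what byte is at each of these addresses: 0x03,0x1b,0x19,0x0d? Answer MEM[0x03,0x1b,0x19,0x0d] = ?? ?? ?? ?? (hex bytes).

MEM[0x03,0x1b,0x19,0x0d] = bf bf 5a 56

[0] 0x17->0x0b len=8 : b8 c5 56 37 63 8b 5a 99
[1] 0x11->0x19 len=4 : 5a 99 bf ef
[2] 0x18->0x00 len=4 : c5 5a 99 bf
[3] 0x12->0x0a len=3 : 99 bf ef
query mem[0x03]=0xbf, mem[0x1b]=0xbf, mem[0x19]=0x5a, mem[0x0d]=0x56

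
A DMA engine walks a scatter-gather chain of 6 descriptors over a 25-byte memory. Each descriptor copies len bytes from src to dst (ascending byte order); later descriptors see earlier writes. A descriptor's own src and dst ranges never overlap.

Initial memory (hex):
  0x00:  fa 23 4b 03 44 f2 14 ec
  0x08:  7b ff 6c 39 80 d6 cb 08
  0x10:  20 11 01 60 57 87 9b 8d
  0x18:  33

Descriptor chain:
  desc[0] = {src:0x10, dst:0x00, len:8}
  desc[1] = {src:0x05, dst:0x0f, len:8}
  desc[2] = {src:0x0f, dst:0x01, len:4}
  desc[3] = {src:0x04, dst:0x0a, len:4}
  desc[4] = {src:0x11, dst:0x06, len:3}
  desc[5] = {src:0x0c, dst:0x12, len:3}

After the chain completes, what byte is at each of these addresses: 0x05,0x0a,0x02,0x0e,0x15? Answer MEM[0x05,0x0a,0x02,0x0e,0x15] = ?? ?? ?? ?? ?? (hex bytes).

  after D0: wrote 8B at 0x00 = 2011016057879b8d
  after D1: wrote 8B at 0x0f = 879b8d7bff6c3980
  after D2: wrote 4B at 0x01 = 879b8d7b
  after D3: wrote 4B at 0x0a = 7b879b8d
  after D4: wrote 3B at 0x06 = 8d7bff
  after D5: wrote 3B at 0x12 = 9b8dcb
query mem[0x05]=0x87, mem[0x0a]=0x7b, mem[0x02]=0x9b, mem[0x0e]=0xcb, mem[0x15]=0x39

MEM[0x05,0x0a,0x02,0x0e,0x15] = 87 7b 9b cb 39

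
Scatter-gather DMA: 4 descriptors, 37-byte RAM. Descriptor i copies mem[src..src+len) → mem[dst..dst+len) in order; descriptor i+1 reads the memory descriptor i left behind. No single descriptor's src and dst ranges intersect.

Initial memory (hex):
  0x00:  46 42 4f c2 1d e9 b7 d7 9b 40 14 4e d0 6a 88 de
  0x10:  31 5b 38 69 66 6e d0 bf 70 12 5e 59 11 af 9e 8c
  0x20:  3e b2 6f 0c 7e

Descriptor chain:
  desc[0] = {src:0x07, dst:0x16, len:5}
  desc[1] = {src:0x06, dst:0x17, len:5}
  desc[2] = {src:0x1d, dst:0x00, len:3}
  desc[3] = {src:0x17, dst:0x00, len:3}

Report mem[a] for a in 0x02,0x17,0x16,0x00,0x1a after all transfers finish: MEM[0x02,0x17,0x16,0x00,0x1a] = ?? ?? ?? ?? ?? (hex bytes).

MEM[0x02,0x17,0x16,0x00,0x1a] = 9b b7 d7 b7 40

[0] 0x07->0x16 len=5 : d7 9b 40 14 4e
[1] 0x06->0x17 len=5 : b7 d7 9b 40 14
[2] 0x1d->0x00 len=3 : af 9e 8c
[3] 0x17->0x00 len=3 : b7 d7 9b
query mem[0x02]=0x9b, mem[0x17]=0xb7, mem[0x16]=0xd7, mem[0x00]=0xb7, mem[0x1a]=0x40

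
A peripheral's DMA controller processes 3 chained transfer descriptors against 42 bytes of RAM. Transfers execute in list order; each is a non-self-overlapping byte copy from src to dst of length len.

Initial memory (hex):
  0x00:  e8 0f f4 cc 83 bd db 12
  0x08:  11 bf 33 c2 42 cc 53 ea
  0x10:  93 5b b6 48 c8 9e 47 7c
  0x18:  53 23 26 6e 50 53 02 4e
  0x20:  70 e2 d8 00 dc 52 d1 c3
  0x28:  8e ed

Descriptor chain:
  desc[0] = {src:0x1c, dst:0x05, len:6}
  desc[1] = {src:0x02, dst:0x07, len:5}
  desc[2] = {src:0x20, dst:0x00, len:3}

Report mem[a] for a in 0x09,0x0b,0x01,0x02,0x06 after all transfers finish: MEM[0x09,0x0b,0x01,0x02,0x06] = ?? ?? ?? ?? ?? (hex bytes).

#0 dst[0x05+6] := {0x50,0x53,0x02,0x4e,0x70,0xe2}
#1 dst[0x07+5] := {0xf4,0xcc,0x83,0x50,0x53}
#2 dst[0x00+3] := {0x70,0xe2,0xd8}
query mem[0x09]=0x83, mem[0x0b]=0x53, mem[0x01]=0xe2, mem[0x02]=0xd8, mem[0x06]=0x53

MEM[0x09,0x0b,0x01,0x02,0x06] = 83 53 e2 d8 53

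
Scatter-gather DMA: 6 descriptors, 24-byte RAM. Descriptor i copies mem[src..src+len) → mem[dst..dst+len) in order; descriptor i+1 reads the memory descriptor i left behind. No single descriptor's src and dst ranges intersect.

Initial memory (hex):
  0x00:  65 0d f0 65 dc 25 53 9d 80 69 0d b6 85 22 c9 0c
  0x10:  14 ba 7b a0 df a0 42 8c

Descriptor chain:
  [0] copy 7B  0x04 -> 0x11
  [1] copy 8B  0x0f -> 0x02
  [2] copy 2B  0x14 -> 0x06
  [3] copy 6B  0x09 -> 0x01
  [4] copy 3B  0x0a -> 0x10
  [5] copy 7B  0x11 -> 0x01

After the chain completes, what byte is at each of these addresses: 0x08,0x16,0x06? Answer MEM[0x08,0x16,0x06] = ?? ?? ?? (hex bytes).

MEM[0x08,0x16,0x06] = 80 69 69

  after D0: wrote 7B at 0x11 = dc25539d80690d
  after D1: wrote 8B at 0x02 = 0c14dc25539d8069
  after D2: wrote 2B at 0x06 = 9d80
  after D3: wrote 6B at 0x01 = 690db68522c9
  after D4: wrote 3B at 0x10 = 0db685
  after D5: wrote 7B at 0x01 = b685539d80690d
query mem[0x08]=0x80, mem[0x16]=0x69, mem[0x06]=0x69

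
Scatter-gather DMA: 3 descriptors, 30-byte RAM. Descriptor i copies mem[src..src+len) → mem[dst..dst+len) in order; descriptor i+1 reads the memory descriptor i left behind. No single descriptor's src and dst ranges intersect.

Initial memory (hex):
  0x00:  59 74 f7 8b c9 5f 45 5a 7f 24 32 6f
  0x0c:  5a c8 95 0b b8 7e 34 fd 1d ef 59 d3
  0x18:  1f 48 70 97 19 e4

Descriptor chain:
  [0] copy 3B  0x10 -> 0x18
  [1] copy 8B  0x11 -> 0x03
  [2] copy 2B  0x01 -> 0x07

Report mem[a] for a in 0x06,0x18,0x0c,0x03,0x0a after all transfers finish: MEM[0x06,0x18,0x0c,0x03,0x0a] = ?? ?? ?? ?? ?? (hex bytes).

  after D0: wrote 3B at 0x18 = b87e34
  after D1: wrote 8B at 0x03 = 7e34fd1def59d3b8
  after D2: wrote 2B at 0x07 = 74f7
query mem[0x06]=0x1d, mem[0x18]=0xb8, mem[0x0c]=0x5a, mem[0x03]=0x7e, mem[0x0a]=0xb8

MEM[0x06,0x18,0x0c,0x03,0x0a] = 1d b8 5a 7e b8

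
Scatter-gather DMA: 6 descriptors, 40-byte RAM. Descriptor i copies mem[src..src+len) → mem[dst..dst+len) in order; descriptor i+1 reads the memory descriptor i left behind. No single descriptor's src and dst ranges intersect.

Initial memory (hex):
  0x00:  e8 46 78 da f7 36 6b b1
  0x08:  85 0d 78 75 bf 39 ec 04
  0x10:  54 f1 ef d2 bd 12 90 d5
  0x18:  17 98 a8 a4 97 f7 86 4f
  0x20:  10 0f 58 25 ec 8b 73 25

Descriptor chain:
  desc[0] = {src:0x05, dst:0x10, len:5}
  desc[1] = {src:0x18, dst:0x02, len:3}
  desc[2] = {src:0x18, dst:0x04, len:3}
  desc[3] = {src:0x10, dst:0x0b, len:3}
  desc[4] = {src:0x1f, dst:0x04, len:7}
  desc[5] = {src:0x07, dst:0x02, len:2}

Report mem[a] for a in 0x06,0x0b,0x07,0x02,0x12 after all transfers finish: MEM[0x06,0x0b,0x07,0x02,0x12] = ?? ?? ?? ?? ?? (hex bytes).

  after D0: wrote 5B at 0x10 = 366bb1850d
  after D1: wrote 3B at 0x02 = 1798a8
  after D2: wrote 3B at 0x04 = 1798a8
  after D3: wrote 3B at 0x0b = 366bb1
  after D4: wrote 7B at 0x04 = 4f100f5825ec8b
  after D5: wrote 2B at 0x02 = 5825
query mem[0x06]=0x0f, mem[0x0b]=0x36, mem[0x07]=0x58, mem[0x02]=0x58, mem[0x12]=0xb1

MEM[0x06,0x0b,0x07,0x02,0x12] = 0f 36 58 58 b1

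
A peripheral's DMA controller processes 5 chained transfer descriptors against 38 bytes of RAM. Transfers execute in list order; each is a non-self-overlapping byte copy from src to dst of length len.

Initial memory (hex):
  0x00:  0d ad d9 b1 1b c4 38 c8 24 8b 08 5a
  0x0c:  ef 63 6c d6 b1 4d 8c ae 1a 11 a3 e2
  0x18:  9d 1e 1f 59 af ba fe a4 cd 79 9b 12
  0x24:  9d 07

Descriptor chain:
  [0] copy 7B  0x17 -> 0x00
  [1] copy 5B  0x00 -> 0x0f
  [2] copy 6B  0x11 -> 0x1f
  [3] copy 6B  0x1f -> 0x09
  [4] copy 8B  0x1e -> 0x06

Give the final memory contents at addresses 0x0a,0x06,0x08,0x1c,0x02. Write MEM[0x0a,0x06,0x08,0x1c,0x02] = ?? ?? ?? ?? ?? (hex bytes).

#0 dst[0x00+7] := {0xe2,0x9d,0x1e,0x1f,0x59,0xaf,0xba}
#1 dst[0x0f+5] := {0xe2,0x9d,0x1e,0x1f,0x59}
#2 dst[0x1f+6] := {0x1e,0x1f,0x59,0x1a,0x11,0xa3}
#3 dst[0x09+6] := {0x1e,0x1f,0x59,0x1a,0x11,0xa3}
#4 dst[0x06+8] := {0xfe,0x1e,0x1f,0x59,0x1a,0x11,0xa3,0x07}
query mem[0x0a]=0x1a, mem[0x06]=0xfe, mem[0x08]=0x1f, mem[0x1c]=0xaf, mem[0x02]=0x1e

MEM[0x0a,0x06,0x08,0x1c,0x02] = 1a fe 1f af 1e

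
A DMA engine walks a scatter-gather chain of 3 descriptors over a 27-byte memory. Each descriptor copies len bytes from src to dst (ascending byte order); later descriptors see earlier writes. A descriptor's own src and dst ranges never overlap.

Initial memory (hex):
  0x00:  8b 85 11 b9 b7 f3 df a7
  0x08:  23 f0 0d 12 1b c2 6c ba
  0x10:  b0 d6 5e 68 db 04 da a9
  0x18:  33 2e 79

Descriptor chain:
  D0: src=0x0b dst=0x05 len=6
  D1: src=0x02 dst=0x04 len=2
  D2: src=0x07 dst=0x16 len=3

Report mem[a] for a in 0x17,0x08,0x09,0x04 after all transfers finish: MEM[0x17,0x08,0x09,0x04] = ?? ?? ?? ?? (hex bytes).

MEM[0x17,0x08,0x09,0x04] = 6c 6c ba 11

[0] 0x0b->0x05 len=6 : 12 1b c2 6c ba b0
[1] 0x02->0x04 len=2 : 11 b9
[2] 0x07->0x16 len=3 : c2 6c ba
query mem[0x17]=0x6c, mem[0x08]=0x6c, mem[0x09]=0xba, mem[0x04]=0x11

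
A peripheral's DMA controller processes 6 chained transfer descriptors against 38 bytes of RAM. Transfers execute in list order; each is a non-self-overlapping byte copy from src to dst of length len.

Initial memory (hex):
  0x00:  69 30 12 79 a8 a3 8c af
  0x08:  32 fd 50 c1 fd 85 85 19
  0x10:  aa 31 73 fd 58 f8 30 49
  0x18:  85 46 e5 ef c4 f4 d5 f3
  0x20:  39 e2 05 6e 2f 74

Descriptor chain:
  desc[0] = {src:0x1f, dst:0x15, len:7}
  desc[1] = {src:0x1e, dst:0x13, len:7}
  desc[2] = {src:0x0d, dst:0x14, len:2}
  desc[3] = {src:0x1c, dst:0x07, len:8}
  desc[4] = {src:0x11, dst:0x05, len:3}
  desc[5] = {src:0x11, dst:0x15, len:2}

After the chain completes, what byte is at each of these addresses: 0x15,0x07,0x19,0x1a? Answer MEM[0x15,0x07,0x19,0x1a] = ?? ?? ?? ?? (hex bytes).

MEM[0x15,0x07,0x19,0x1a] = 31 d5 2f 2f

#0 dst[0x15+7] := {0xf3,0x39,0xe2,0x05,0x6e,0x2f,0x74}
#1 dst[0x13+7] := {0xd5,0xf3,0x39,0xe2,0x05,0x6e,0x2f}
#2 dst[0x14+2] := {0x85,0x85}
#3 dst[0x07+8] := {0xc4,0xf4,0xd5,0xf3,0x39,0xe2,0x05,0x6e}
#4 dst[0x05+3] := {0x31,0x73,0xd5}
#5 dst[0x15+2] := {0x31,0x73}
query mem[0x15]=0x31, mem[0x07]=0xd5, mem[0x19]=0x2f, mem[0x1a]=0x2f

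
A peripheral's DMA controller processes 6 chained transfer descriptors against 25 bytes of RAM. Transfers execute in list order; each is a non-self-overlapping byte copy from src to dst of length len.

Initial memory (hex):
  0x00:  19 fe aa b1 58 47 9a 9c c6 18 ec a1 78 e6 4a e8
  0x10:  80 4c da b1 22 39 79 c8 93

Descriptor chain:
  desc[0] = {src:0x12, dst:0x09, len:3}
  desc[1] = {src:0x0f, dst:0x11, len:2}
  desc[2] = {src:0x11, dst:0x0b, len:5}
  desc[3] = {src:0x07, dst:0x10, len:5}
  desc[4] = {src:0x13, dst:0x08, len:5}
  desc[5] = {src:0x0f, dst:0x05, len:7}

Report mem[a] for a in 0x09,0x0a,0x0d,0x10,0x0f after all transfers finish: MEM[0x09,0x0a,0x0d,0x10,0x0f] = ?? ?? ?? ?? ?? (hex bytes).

MEM[0x09,0x0a,0x0d,0x10,0x0f] = b1 e8 b1 9c 39

  after D0: wrote 3B at 0x09 = dab122
  after D1: wrote 2B at 0x11 = e880
  after D2: wrote 5B at 0x0b = e880b12239
  after D3: wrote 5B at 0x10 = 9cc6dab1e8
  after D4: wrote 5B at 0x08 = b1e83979c8
  after D5: wrote 7B at 0x05 = 399cc6dab1e839
query mem[0x09]=0xb1, mem[0x0a]=0xe8, mem[0x0d]=0xb1, mem[0x10]=0x9c, mem[0x0f]=0x39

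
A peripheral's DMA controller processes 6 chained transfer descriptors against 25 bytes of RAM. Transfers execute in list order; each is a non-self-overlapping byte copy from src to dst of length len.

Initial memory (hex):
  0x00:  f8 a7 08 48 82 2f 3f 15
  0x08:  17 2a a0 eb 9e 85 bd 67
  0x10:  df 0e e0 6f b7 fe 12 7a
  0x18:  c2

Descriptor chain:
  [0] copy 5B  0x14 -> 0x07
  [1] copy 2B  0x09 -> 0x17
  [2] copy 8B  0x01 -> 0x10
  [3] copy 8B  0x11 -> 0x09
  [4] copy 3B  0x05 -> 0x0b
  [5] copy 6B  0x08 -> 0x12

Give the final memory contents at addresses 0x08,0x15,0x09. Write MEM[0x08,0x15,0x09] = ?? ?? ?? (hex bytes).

#0 dst[0x07+5] := {0xb7,0xfe,0x12,0x7a,0xc2}
#1 dst[0x17+2] := {0x12,0x7a}
#2 dst[0x10+8] := {0xa7,0x08,0x48,0x82,0x2f,0x3f,0xb7,0xfe}
#3 dst[0x09+8] := {0x08,0x48,0x82,0x2f,0x3f,0xb7,0xfe,0x7a}
#4 dst[0x0b+3] := {0x2f,0x3f,0xb7}
#5 dst[0x12+6] := {0xfe,0x08,0x48,0x2f,0x3f,0xb7}
query mem[0x08]=0xfe, mem[0x15]=0x2f, mem[0x09]=0x08

MEM[0x08,0x15,0x09] = fe 2f 08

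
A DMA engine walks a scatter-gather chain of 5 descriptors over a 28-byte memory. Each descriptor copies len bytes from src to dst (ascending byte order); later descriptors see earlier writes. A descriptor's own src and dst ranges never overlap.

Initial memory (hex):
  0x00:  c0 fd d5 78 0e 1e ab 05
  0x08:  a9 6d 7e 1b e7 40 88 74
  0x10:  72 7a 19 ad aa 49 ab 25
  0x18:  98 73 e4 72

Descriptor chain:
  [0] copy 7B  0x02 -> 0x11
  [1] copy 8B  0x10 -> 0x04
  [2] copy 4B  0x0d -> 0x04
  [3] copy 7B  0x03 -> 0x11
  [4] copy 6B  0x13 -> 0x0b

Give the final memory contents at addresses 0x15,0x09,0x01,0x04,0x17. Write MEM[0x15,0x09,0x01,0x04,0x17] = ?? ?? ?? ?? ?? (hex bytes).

D0: mem[0x11..0x17] <- [d5 78 0e 1e ab 05 a9]
D1: mem[0x04..0x0b] <- [72 d5 78 0e 1e ab 05 a9]
D2: mem[0x04..0x07] <- [40 88 74 72]
D3: mem[0x11..0x17] <- [78 40 88 74 72 1e ab]
D4: mem[0x0b..0x10] <- [88 74 72 1e ab 98]
query mem[0x15]=0x72, mem[0x09]=0xab, mem[0x01]=0xfd, mem[0x04]=0x40, mem[0x17]=0xab

MEM[0x15,0x09,0x01,0x04,0x17] = 72 ab fd 40 ab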